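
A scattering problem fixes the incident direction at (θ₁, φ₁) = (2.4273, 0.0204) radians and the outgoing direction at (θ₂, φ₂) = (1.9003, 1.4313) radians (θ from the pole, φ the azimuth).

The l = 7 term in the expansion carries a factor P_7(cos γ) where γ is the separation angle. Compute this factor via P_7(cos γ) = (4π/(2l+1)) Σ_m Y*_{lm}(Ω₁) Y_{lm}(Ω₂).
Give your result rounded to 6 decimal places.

-0.146158

Expand P_7 via completeness: Σ_{m} conj(Y_{7,m}) at Ω₁ times Y_{7,m} at Ω₂ —
  m=-7: (0.02562 + 0.00368j) × (-0.28132 + 0.19013j) = -0.00791 + 0.00384j  (running Σ = -0.00791 + 0.00384j)
  m=-6: (-0.11088 - 0.01364j) × (0.29096 + 0.32264j) = -0.02786 - 0.03974j  (running Σ = -0.03577 - 0.03591j)
  m=-5: (0.28276 + 0.02894j) × (0.06454 - 0.07702j) = 0.02048 - 0.01991j  (running Σ = -0.01529 - 0.05582j)
  m=-4: (-0.44995 - 0.03680j) × (0.26463 + 0.16517j) = -0.11299 - 0.08405j  (running Σ = -0.12828 - 0.13987j)
  m=-3: (0.37018 + 0.02268j) × (0.08922 - 0.20061j) = 0.03758 - 0.07224j  (running Σ = -0.09070 - 0.21211j)
  m=-2: (0.06048 + 0.00247j) × (0.22007 + 0.06304j) = 0.01315 + 0.00436j  (running Σ = -0.07755 - 0.20775j)
  m=-1: (-0.39480 - 0.00805j) × (0.03530 - 0.25141j) = -0.01596 + 0.09897j  (running Σ = -0.09351 - 0.10878j)
  m=0: (0.06228 + 0.00000j) × (0.20159 + 0.00000j) = 0.01255 + 0.00000j  (running Σ = -0.08095 - 0.10878j)
  m=1: (0.39480 - 0.00805j) × (-0.03530 - 0.25141j) = -0.01596 - 0.09897j  (running Σ = -0.09692 - 0.20775j)
  m=2: (0.06048 - 0.00247j) × (0.22007 - 0.06304j) = 0.01315 - 0.00436j  (running Σ = -0.08376 - 0.21211j)
  m=3: (-0.37018 + 0.02268j) × (-0.08922 - 0.20061j) = 0.03758 + 0.07224j  (running Σ = -0.04618 - 0.13987j)
  m=4: (-0.44995 + 0.03680j) × (0.26463 - 0.16517j) = -0.11299 + 0.08405j  (running Σ = -0.15917 - 0.05582j)
  m=5: (-0.28276 + 0.02894j) × (-0.06454 - 0.07702j) = 0.02048 + 0.01991j  (running Σ = -0.13869 - 0.03591j)
  m=6: (-0.11088 + 0.01364j) × (0.29096 - 0.32264j) = -0.02786 + 0.03974j  (running Σ = -0.16655 + 0.00384j)
  m=7: (-0.02562 + 0.00368j) × (0.28132 + 0.19013j) = -0.00791 - 0.00384j  (running Σ = -0.17446 - 0.00000j)
Total Σ_m = -0.17446 - 0.00000j. Multiply by 0.837758: -0.14616 - 0.00000j. P_7(cos γ) = -0.146158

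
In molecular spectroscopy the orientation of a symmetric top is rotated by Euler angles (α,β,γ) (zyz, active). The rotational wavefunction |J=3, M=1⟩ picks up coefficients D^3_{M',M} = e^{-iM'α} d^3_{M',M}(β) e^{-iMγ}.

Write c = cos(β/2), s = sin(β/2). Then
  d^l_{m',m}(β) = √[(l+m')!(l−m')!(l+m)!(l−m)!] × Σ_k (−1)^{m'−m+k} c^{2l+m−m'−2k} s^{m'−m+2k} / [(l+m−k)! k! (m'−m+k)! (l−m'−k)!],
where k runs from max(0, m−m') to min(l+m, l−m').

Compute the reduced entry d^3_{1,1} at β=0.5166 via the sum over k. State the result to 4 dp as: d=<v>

d=0.3845

d^3_{1,1}(β=0.5166) via the finite sum:
With c≡cos(β/2)=0.966826 and s≡sin(β/2)=0.255437, N=[24·2·24·2]^{1/2}=48.000000
k∈{0,1,2} keeps every argument non-negative
  k=0: (−1)^0·48.0000/(48)·0.9668^6·0.2554^0 = +0.816750
  k=1: (−1)^1·48.0000/(6)·0.9668^4·0.2554^2 = -0.456091
  k=2: (−1)^2·48.0000/(8)·0.9668^2·0.2554^4 = +0.023877
d^3_{1,1}(0.5166) = +0.816750 -0.456091 +0.023877 = +0.384536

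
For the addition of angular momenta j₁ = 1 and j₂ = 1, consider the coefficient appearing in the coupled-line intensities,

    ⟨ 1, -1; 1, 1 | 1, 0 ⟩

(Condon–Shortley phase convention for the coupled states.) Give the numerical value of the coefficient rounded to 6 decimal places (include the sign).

triangle: 1!×1!×1!/4! = 1/24
(j±m)!: 0!×2!×2!×0!×1!×1! = 4
prefactor² = (2J+1)×Δ×N² = 1/2
  k=1: −1/(1!×0!×1!×1!×0!×0!) = -1
Σ = -1  ⇒  CG² = 1/2×(-1)² = 1/2
CG = −√(1/2) = -0.707107

−√(1/2) ≈ -0.707107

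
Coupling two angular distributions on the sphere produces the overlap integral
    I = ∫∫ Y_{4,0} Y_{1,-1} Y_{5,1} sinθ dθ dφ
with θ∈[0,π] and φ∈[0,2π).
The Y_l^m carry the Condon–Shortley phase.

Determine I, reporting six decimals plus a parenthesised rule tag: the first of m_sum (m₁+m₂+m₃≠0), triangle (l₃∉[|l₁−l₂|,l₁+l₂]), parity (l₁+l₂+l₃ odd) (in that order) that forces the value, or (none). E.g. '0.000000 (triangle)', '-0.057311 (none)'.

m-sum 0 ✓  L=10 even ✓  3≤5≤5 ✓
Π(2lᵢ+1) = 9×3×11 = 297
triangle coeff Δ(4,1,5) = 1/495
Σ_t [0,0]: t=0:+1/576 = 1/576
(3j)²=5/99 [(4 1 5; 0 0 0)], sign=-1
Σ_t [0,0]: t=0:+1/1152 = 1/1152
(3j)²=1/33 [(4 1 5; 0 -1 1)], sign=+1
⇒ 4πI² = 5/11
I = (-1)√(5/11/(4π)) = -0.19018827
No selection rule forces the value: the integral is nonzero (none).

-0.190188 (none)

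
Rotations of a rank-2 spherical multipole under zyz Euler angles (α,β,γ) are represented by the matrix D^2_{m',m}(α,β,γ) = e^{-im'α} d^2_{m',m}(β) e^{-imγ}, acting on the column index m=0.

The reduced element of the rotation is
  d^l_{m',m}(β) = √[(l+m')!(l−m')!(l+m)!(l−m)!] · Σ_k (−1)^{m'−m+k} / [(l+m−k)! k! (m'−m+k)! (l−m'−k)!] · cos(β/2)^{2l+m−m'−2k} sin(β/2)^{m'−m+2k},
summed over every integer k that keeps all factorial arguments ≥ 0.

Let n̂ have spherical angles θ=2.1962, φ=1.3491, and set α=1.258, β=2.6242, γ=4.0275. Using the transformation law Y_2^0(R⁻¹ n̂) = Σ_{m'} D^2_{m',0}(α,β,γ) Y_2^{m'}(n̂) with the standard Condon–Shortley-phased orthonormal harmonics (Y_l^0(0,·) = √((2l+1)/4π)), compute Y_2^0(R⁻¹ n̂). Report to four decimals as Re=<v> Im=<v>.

Need the full column D^2_{m',0} for m'=−2..2 at α=1.2580, β=2.6242, γ=4.0275.
cos(β/2)=0.255820, sin(β/2)=0.966724
d^2_{-2,0}: single k=2 term ⇒ +0.149814;  D = -0.121441+0.087728i
d^2_{-1,0}: k∈[1..2] ⇒ +0.039645 -0.566133 = -0.526489;  D = -0.162011-0.500942i
d^2_{0,0}: k∈[0..2] ⇒ +0.004283 -0.244645 +0.873395 = +0.633033;  D = +0.633033+0.000000i
d^2_{1,0}: k∈[0..1] ⇒ -0.039645 +0.566133 = +0.526489;  D = +0.162011-0.500942i
d^2_{2,0}: single k=0 term ⇒ +0.149814;  D = -0.121441-0.087728i
Y_2^{m'}(θ=2.1962,φ=1.3491) and Σ D·Y over m':
  (-0.1214+0.0877i)·(-0.2293-0.1089i)  (-0.1620-0.5009i)·(-0.0806+0.3577i)  (+0.6330+0.0000i)·(+0.0089+0.0000i)  (+0.1620-0.5009i)·(+0.0806+0.3577i)  (-0.1214-0.0877i)·(-0.2293+0.1089i)
Y_2^0(R⁻¹ n̂) = +0.464927-0.000000i

Re=0.4649 Im=0.0000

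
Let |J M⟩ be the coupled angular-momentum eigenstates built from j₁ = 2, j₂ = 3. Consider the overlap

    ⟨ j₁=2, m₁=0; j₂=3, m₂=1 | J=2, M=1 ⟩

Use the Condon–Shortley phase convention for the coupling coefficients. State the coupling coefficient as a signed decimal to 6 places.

+0.377964

triangle: 3!*1!*3!/8! = 36/40320
(j±m)!: 2!*2!*4!*2!*3!*1! = 1152
prefactor² = (2J+1)*Δ*N² = 36/7
  k=1: −1/(1!*2!*1!*3!*0!*0!) = -1/12
  k=2: +1/(2!*1!*0!*2!*1!*1!) = 1/4
Σ = 1/6  ⇒  CG² = 36/7*(1/6)² = 1/7
CG = +√(1/7) = +0.377964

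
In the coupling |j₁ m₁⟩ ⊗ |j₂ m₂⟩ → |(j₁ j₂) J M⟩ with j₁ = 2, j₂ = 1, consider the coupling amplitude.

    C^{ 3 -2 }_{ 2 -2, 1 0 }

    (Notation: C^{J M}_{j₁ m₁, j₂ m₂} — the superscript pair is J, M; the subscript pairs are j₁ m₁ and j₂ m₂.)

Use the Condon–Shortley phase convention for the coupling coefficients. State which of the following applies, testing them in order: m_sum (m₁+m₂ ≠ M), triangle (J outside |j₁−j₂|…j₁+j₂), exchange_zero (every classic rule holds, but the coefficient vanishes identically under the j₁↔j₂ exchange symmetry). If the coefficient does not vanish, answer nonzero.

nonzero

m-sum: m₁+m₂ = -2+0 = -2, M = -2  ✓
triangle: |j₁−j₂| = 1 ≤ J = 3 ≤ j₁+j₂ = 3  ✓
exchange: j₁≠j₂ or m₁≠m₂ — the exchange symmetry imposes no constraint here
value check: CG = +√(1/3) = +0.577350 ≠ 0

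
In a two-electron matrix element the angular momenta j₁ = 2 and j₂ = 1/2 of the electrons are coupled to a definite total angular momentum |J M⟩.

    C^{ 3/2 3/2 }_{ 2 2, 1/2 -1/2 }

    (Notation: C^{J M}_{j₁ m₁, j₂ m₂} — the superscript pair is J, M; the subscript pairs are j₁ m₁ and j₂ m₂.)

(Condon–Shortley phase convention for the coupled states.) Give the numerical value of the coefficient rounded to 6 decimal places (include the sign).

+0.894427  (= +√(4/5))

√[4·1!3!0!/5! · 4!0!0!1!3!0!] = √(144/5)
  +(−1)^0/∏(0,1,0,0,3,0)! = 1/6  (running 1/6)
⟨..|..⟩ = √(144/5)·(1/6) = +0.894427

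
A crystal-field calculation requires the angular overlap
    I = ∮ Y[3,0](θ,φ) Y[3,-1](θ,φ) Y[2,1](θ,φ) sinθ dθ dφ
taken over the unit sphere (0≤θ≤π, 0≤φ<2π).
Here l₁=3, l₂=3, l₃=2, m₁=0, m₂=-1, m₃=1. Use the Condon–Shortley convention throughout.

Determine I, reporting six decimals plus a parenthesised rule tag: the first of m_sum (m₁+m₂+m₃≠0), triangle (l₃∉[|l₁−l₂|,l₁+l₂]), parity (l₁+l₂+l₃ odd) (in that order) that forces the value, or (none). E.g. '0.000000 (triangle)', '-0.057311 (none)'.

Checks pass: Σm=0; 8 even; l₃=2∈[0,6].
(2·3+1)(2·3+1)(2·2+1) = 245
Δ: 4! 2! 2! / 9! → 1/3780
sum: t=1:−1/24 t=2:+1/4 t=3:−1/24 = 1/6
3j²(3 3 2; 0 0 0) = Δ·Π!·Σ² = 4/105  (sign +1)
sum: t=1:−1/12 t=2:+1/8 = 1/24
3j²(3 3 2; 0 -1 1) = Δ·Π!·Σ² = 1/210  (sign -1)
combine: 4πI² = 245·4/105·1/210 = 2/45
take √, sign -1: I = -0.05947080
No selection rule forces the value: the integral is nonzero (none).

-0.059471 (none)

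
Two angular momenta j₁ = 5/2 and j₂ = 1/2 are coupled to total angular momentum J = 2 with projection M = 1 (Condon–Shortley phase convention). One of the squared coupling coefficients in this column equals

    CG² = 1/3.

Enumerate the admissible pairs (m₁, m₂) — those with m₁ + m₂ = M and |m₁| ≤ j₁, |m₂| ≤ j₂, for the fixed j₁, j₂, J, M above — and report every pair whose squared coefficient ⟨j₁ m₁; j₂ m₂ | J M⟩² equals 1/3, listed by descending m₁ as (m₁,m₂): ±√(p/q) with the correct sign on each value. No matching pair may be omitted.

Admissible pairs with m₁+m₂ = M = 1: (1/2,1/2), (3/2,-1/2)
  (m₁,m₂)=(3/2,-1/2): CG² = 2/3, CG = +√(2/3)
  (m₁,m₂)=(1/2,1/2): CG² = 1/3, CG = −√(1/3)   ← matches the target
Pairs with CG² = 1/3: (1/2,1/2): −√(1/3)

(1/2,1/2): −√(1/3)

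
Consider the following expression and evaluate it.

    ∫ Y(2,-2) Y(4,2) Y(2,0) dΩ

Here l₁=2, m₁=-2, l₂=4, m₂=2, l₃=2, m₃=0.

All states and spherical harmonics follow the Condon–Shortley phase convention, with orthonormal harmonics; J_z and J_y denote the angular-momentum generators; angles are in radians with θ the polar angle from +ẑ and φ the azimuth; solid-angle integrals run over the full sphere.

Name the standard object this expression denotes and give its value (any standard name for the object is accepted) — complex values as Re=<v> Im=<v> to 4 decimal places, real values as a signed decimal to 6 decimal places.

This is a Gaunt coefficient — the integral of a triple product of spherical harmonics over the sphere.
m-sum 0 ✓  L=8 even ✓  2≤2≤6 ✓
Π(2lᵢ+1) = 5×9×5 = 225
triangle coeff Δ(2,4,2) = 1/630
Σ_t [2,2]: t=2:+1/16 = 1/16
(3j)²=2/35 [(2 4 2; 0 0 0)], sign=+1
Σ_t [4,4]: t=4:+1/96 = 1/96
(3j)²=1/42 [(2 4 2; -2 2 0)], sign=+1
⇒ 4πI² = 15/49
I = (+1)√(15/49/(4π)) = 0.15607835

Gaunt coefficient, +0.156078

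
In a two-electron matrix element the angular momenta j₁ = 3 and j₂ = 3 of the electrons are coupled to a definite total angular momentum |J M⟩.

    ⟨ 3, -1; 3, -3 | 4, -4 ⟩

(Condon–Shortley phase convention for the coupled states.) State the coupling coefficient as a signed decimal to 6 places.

+√(3/11) = +0.522233

triangle: 2!*4!*4!/11! = 1152/39916800
(j±m)!: 2!*4!*0!*6!*0!*8! = 1393459200
prefactor² = (2J+1)*Δ*N² = 3981312/11
  k=0: +1/(0!*2!*4!*0!*0!*4!) = 1/1152
Σ = 1/1152  ⇒  CG² = 3981312/11*(1/1152)² = 3/11
CG = +√(3/11) = +0.522233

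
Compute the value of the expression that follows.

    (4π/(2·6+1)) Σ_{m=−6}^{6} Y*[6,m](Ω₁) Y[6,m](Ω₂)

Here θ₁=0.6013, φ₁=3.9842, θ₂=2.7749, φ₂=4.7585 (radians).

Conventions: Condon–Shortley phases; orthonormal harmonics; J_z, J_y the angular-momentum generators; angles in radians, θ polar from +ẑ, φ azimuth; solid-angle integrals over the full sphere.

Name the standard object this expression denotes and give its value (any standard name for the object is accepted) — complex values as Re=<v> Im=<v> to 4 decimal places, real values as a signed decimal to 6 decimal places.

Legendre polynomial (addition theorem), +0.108058

This sum is the spherical-harmonic addition theorem: it equals the Legendre polynomial P_l(cos γ) of the angle γ between the two directions.
Expand P_6 via completeness: Σ_{m} conj(Y_{6,m}) at Ω₁ times Y_{6,m} at Ω₂ —
  m=-6: Y*=(0.005329, -0.014911)  Y=(-0.000987, 0.000280)  product (-0.000001, 0.000016)
  m=-5: Y*=(0.038287, 0.070192)  Y=(-0.002115, -0.009010)  product (0.000551, -0.000493)
  m=-4: Y*=(-0.230606, -0.053712)  Y=(0.049758, -0.009283)  product (-0.011973, -0.000532)
  m=-3: Y*=(0.356122, -0.250904)  Y=(0.025451, 0.182808)  product (0.054931, 0.058716)
  m=-2: Y*=(-0.047819, 0.416102)  Y=(-0.432522, 0.040002)  product (0.004038, -0.181886)
  m=-1: Y*=(0.018072, 0.020268)  Y=(-0.024900, -0.539621)  product (0.010487, -0.010257)
  m=+0: Y*=(-0.420962, -0.000000)  Y=(0.010164, 0.000000)  product (-0.004279, -0.000000)
  m=+1: Y*=(-0.018072, 0.020268)  Y=(0.024900, -0.539621)  product (0.010487, 0.010257)
  m=+2: Y*=(-0.047819, -0.416102)  Y=(-0.432522, -0.040002)  product (0.004038, 0.181886)
  m=+3: Y*=(-0.356122, -0.250904)  Y=(-0.025451, 0.182808)  product (0.054931, -0.058716)
  m=+4: Y*=(-0.230606, 0.053712)  Y=(0.049758, 0.009283)  product (-0.011973, 0.000532)
  m=+5: Y*=(-0.038287, 0.070192)  Y=(0.002115, -0.009010)  product (0.000551, 0.000493)
  m=+6: Y*=(0.005329, 0.014911)  Y=(-0.000987, -0.000280)  product (-0.000001, -0.000016)
Accumulated sum (0.111787, -0.000000); after 4π/(2l+1) scaling, (0.108058, -0.000000) ⇒ P_6 = 0.108058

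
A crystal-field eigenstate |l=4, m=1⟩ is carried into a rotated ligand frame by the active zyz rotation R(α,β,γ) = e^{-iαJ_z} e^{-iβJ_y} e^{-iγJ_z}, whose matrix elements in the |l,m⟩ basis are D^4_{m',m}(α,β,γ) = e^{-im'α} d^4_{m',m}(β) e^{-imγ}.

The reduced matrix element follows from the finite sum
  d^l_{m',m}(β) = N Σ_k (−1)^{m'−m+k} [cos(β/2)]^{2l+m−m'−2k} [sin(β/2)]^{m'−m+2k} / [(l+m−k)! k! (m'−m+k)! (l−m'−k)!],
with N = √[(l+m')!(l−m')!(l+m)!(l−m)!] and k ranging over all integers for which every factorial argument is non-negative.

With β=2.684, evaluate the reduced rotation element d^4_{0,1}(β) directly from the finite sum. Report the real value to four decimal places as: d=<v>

d=-0.5835

d^4_{0,1}(β=2.6840) via the finite sum:
c=cos(2.684000/2)=0.226805, s=sin(2.684000/2)=0.973940; N=√[24·24·120·6]=643.987578
The bounds max(0,m−m')=1 and min(l+m,l−m')=4 give 4 terms
  k=1: (−1)^0·643.9876/(144)·0.2268^7·0.9739^1 = +0.000134
  k=2: (−1)^1·643.9876/(24)·0.2268^5·0.9739^3 = -0.014877
  k=3: (−1)^2·643.9876/(24)·0.2268^3·0.9739^5 = +0.274339
  k=4: (−1)^3·643.9876/(144)·0.2268^1·0.9739^7 = -0.843129
d^4_{0,1}(2.6840) = +0.000134 -0.014877 +0.274339 -0.843129 = -0.583533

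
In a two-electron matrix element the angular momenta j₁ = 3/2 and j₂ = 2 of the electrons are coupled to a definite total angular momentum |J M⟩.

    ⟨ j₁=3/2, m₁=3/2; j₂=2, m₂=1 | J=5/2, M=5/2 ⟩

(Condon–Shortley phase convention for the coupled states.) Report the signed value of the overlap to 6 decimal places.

j₁+j₂−J=1  J+j₁−j₂=2  J−j₁+j₂=3  j₁+j₂+J+1=7
(j₁±m₁, j₂±m₂, J±M) = (3,0,3,1,5,0)
P² = 432/7
sum k=0..0:
  [0] +1/12 = 1/12
S = 1/12
C² = P²·S² = 3/7 ; C = +0.654654

+0.654654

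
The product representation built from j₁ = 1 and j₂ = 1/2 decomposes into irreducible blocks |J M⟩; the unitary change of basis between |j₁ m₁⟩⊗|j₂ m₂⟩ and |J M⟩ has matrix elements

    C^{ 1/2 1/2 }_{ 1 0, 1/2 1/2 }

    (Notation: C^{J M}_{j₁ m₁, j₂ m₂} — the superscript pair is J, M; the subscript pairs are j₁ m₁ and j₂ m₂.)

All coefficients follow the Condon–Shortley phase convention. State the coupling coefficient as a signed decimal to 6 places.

j₁+j₂−J=1  J+j₁−j₂=1  J−j₁+j₂=0  j₁+j₂+J+1=3
(j₁±m₁, j₂±m₂, J±M) = (1,1,1,0,1,0)
P² = 1/3
sum k=1..1:
  [1] −1/1 = -1
S = -1
C² = P²·S² = 1/3 ; C = -0.577350

-0.577350  (= −√(1/3))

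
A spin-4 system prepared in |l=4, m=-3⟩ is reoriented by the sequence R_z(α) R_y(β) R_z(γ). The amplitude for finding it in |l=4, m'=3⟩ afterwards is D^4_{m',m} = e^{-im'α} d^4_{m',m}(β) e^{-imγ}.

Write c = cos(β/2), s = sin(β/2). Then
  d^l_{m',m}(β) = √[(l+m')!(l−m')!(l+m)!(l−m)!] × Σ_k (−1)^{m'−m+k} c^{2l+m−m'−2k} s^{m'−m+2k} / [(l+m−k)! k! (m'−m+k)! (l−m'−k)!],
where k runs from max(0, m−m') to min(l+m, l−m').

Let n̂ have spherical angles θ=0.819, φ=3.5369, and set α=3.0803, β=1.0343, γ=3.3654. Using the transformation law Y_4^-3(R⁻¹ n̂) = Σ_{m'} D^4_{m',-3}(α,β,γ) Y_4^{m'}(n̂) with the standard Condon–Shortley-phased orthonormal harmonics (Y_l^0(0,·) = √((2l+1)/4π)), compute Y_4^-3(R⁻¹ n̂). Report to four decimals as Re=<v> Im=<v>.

Re=-0.0756 Im=-0.0194

Need the full column D^4_{m',-3} for m'=−4..4 at α=3.0803, β=1.0343, γ=3.3654.
cos(β/2)=0.869232, sin(β/2)=0.494405
d^4_{-4,-3}: single k=1 term ⇒ +0.524296;  D = -0.477383-0.216776i
d^4_{-3,-3}: k∈[0..1] ⇒ +0.325900 -0.738035 = -0.412135;  D = -0.364115-0.193068i
d^4_{-2,-3}: k∈[0..1] ⇒ -0.693579 +0.673149 = -0.020430;  D = +0.017429+0.010658i
d^4_{-1,-3}: k∈[0..1] ⇒ +0.836853 -0.451224 = +0.385629;  D = +0.316052+0.220955i
d^4_{0,-3}: k∈[0..1] ⇒ -0.709562 +0.229554 = -0.480008;  D = +0.375816+0.298613i
d^4_{1,-3}: k∈[0..1] ⇒ +0.451224 -0.087587 = +0.363637;  D = +0.270314+0.243233i
d^4_{2,-3}: k∈[0..1] ⇒ -0.217774 +0.023484 = -0.194289;  D = +0.136196+0.138561i
d^4_{3,-3}: k∈[0..1] ⇒ +0.077244 -0.003570 = +0.073674;  D = +0.048330+0.055607i
d^4_{4,-3}: single k=0 term ⇒ -0.017753;  D = +0.010803+0.014087i
Y_4^{m'}(θ=0.819,φ=3.5369) and Σ D·Y over m':
  (-0.4774-0.2168i)·(-0.0013-0.1260i)  (-0.3641-0.1931i)·(-0.1251+0.3088i)  (+0.0174+0.0107i)·(+0.2844-0.2874i)  (+0.3161+0.2210i)·(-0.0577+0.0241i)  (+0.3758+0.2986i)·(-0.3574+0.0000i)  (+0.2703+0.2432i)·(+0.0577+0.0241i)  (+0.1362+0.1386i)·(+0.2844+0.2874i)  (+0.0483+0.0556i)·(+0.1251+0.3088i)  (+0.0108+0.0141i)·(-0.0013+0.1260i)
Y_4^-3(R⁻¹ n̂) = -0.075628-0.019391i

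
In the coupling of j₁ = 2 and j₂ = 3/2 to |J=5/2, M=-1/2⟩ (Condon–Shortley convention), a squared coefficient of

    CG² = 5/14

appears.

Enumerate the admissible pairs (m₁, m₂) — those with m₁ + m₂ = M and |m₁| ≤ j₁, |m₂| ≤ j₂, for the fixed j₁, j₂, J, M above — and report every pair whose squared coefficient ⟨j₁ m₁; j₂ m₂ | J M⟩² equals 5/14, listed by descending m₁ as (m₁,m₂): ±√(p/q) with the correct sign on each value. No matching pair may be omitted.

Admissible pairs with m₁+m₂ = M = -1/2: (-2,3/2), (-1,1/2), (0,-1/2), (1,-3/2)
  (m₁,m₂)=(1,-3/2): CG² = 27/70, CG = +√(27/70)
  (m₁,m₂)=(0,-1/2): CG² = 3/35, CG = +√(3/35)
  (m₁,m₂)=(-1,1/2): CG² = 5/14, CG = −√(5/14)   ← matches the target
  (m₁,m₂)=(-2,3/2): CG² = 6/35, CG = −√(6/35)
Pairs with CG² = 5/14: (-1,1/2): −√(5/14)

(-1,1/2): −√(5/14)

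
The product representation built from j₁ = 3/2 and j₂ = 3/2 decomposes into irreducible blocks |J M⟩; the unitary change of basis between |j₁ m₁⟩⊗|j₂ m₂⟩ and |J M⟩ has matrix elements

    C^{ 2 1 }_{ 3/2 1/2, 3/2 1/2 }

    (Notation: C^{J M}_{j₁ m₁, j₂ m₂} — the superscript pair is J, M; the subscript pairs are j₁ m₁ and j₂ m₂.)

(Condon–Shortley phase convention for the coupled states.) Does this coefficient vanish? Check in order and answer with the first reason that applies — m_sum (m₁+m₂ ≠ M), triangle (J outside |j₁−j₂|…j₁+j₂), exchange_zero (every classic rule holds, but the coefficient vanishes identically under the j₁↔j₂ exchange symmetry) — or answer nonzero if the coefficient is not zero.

exchange_zero

m-sum: m₁+m₂ = 1/2+1/2 = 1, M = 1  ✓
triangle: |j₁−j₂| = 0 ≤ J = 2 ≤ j₁+j₂ = 3  ✓
exchange: j₁=j₂ and m₁=m₂, and (−1)^(j₁+j₂−J) = (−1)^1 = −1 forces ⟨j₁m₁;j₂m₂|JM⟩ = −⟨j₂m₂;j₁m₁|JM⟩ = −⟨j₁m₁;j₂m₂|JM⟩ ⇒ the coefficient vanishes identically
Racah sum check: Σ_k collapses to 0 ⇒ CG = 0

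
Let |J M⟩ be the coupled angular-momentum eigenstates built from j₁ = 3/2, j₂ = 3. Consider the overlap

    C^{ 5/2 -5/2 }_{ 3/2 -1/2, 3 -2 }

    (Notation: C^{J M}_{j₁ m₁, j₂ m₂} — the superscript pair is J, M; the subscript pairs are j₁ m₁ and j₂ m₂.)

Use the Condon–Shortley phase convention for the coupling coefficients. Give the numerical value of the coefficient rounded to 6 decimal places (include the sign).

-0.597614

√[6·2!1!4!/8! · 1!2!1!5!0!5!] = √(1440/7)
  +(−1)^1/∏(1,1,1,0,0,4)! = -1/24  (running -1/24)
⟨..|..⟩ = √(1440/7)·(-1/24) = -0.597614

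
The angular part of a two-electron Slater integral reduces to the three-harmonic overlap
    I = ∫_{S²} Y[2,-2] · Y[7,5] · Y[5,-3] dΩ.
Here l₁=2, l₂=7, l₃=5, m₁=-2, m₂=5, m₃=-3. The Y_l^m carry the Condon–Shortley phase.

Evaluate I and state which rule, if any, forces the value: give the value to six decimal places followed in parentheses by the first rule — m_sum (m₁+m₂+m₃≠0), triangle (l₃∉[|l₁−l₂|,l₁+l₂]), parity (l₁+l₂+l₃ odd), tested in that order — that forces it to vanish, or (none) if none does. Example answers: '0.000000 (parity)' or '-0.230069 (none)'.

-0.252127 (none)

m-sum 0 ✓  L=14 even ✓  5≤5≤9 ✓
Π(2lᵢ+1) = 5×15×11 = 825
triangle coeff Δ(2,7,5) = 1/15015
Σ_t [2,2]: t=2:+1/57600 = 1/57600
(3j)²=21/715 [(2 7 5; 0 0 0)], sign=-1
Σ_t [4,4]: t=4:+1/1935360 = 1/1935360
(3j)²=3/91 [(2 7 5; -2 5 -3)], sign=+1
⇒ 4πI² = 135/169
I = (-1)√(135/169/(4π)) = -0.25212656
No selection rule forces the value: the integral is nonzero (none).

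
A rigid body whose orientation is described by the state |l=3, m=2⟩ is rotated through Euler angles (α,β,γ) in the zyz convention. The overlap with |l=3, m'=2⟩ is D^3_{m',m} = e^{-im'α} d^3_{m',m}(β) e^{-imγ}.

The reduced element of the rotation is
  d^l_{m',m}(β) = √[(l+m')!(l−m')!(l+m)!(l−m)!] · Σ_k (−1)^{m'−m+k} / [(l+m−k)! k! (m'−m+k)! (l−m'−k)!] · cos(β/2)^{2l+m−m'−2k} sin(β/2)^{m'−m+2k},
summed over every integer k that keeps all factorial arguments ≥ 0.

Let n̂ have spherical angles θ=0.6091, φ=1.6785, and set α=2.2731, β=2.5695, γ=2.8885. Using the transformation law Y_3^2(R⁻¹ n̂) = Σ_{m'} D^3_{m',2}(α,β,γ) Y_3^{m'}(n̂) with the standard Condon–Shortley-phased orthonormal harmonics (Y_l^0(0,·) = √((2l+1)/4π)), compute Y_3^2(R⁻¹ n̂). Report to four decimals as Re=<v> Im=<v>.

Need the full column D^3_{m',2} for m'=−3..3 at α=2.2731, β=2.5695, γ=2.8885.
cos(β/2)=0.282161, sin(β/2)=0.959367
d^3_{-3,2}: single k=5 term ⇒ +0.561690;  D = +0.283224+0.485057i
d^3_{-2,2}: k∈[4..5] ⇒ +0.337213 -0.779666 = -0.442453;  D = -0.147551+0.417125i
d^3_{-1,2}: k∈[3..4] ⇒ +0.125452 -0.725139 = -0.599687;  D = +0.560757-0.212549i
d^3_{0,2}: k∈[2..3] ⇒ +0.031954 -0.369398 = -0.337445;  D = -0.295129-0.163608i
d^3_{1,2}: k∈[1..2] ⇒ +0.005426 -0.125452 = -0.120026;  D = +0.023389+0.117725i
d^3_{2,2}: k∈[0..1] ⇒ +0.000505 -0.029170 = -0.028665;  D = +0.017854-0.022426i
d^3_{3,2}: single k=0 term ⇒ -0.004203;  D = -0.004201+0.000126i
Y_3^{m'}(θ=0.6091,φ=1.6785) and Σ D·Y over m':
  (+0.2832+0.4851i)·(+0.0248+0.0741i)  (-0.1476+0.4171i)·(-0.2680+0.0586i)  (+0.5608-0.2125i)·(-0.0470-0.4345i)  (-0.2951-0.1636i)·(+0.1112+0.0000i)  (+0.0234+0.1177i)·(+0.0470-0.4345i)  (+0.0179-0.0224i)·(-0.2680-0.0586i)  (-0.0042+0.0001i)·(-0.0248+0.0741i)
Y_3^2(R⁻¹ n̂) = -0.119091-0.339248i

Re=-0.1191 Im=-0.3392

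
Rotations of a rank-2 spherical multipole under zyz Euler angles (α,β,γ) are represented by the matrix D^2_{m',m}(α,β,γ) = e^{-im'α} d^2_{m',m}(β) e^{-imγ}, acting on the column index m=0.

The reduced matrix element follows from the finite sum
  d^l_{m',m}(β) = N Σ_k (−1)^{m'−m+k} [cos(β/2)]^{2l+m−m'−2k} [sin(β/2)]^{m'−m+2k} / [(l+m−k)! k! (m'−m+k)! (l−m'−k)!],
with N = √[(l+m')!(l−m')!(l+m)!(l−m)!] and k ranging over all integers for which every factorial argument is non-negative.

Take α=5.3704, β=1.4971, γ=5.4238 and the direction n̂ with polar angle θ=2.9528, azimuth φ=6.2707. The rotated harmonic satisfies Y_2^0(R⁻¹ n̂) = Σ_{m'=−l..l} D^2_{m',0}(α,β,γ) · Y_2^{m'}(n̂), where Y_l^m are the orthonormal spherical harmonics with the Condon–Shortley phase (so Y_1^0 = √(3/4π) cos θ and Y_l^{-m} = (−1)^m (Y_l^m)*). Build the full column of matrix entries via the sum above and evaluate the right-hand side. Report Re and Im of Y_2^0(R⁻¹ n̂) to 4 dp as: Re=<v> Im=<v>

Need the full column D^2_{m',0} for m'=−2..2 at α=5.3704, β=1.4971, γ=5.4238.
cos(β/2)=0.732676, sin(β/2)=0.680577
d^2_{-2,0}: single k=2 term ⇒ +0.609053;  D = -0.153498-0.589392i
d^2_{-1,0}: k∈[1..2] ⇒ +0.655677 -0.565744 = +0.089933;  D = +0.054998-0.071156i
d^2_{0,0}: k∈[0..2] ⇒ +0.288170 -0.994579 +0.214541 = -0.491868;  D = -0.491868+0.000000i
d^2_{1,0}: k∈[0..1] ⇒ -0.655677 +0.565744 = -0.089933;  D = -0.054998-0.071156i
d^2_{2,0}: single k=0 term ⇒ +0.609053;  D = -0.153498+0.589392i
Y_2^{m'}(θ=2.9528,φ=6.2707) and Σ D·Y over m':
  (-0.1535-0.5894i)·(+0.0136+0.0003i)  (+0.0550-0.0712i)·(-0.1424-0.0018i)  (-0.4919+0.0000i)·(+0.5975+0.0000i)  (-0.0550-0.0712i)·(+0.1424-0.0018i)  (-0.1535+0.5894i)·(+0.0136-0.0003i)
Y_2^0(R⁻¹ n̂) = -0.313562+0.000000i

Re=-0.3136 Im=0.0000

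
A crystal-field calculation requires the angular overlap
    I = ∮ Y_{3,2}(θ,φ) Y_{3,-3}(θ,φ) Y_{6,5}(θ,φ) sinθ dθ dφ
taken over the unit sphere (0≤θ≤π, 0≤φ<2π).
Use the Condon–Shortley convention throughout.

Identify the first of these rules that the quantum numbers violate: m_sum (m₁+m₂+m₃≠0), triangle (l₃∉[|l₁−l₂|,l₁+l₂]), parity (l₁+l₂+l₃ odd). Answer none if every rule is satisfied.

m_sum

m₁+m₂+m₃ = 2 − 3 + 5 = 4  ✗
triangle: |3−3|=0 ≤ l₃=6 ≤ 3+3=6
parity: l₁+l₂+l₃ = 12 is even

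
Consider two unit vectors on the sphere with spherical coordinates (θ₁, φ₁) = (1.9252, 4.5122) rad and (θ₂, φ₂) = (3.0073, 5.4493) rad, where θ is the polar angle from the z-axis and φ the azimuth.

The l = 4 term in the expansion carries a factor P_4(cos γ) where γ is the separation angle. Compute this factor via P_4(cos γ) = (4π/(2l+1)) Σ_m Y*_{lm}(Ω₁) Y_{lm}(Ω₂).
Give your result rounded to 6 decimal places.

-0.147134

Expand P_4 via completeness: Σ_{m} conj(Y_{4,m}) at Ω₁ times Y_{4,m} at Ω₂ —
  term(m=-4) = -0.00004 + 0.00003j   from Y*(Ω₁)=0.23834 - 0.24578j, Y(Ω₂)=-0.00014 - 0.00003j
  term(m=-3) = -0.00101 - 0.00035j   from Y*(Ω₁)=-0.20249 - 0.29561j, Y(Ω₂)=0.00239 - 0.00178j
  term(m=-2) = 0.00049 + 0.00155j   from Y*(Ω₁)=0.04254 - 0.01800j, Y(Ω₂)=-0.00341 + 0.03506j
  term(m=-1) = -0.04783 + 0.06509j   from Y*(Ω₁)=-0.06604 - 0.32549j, Y(Ω₂)=-0.16344 - 0.18011j
  term(m=+0) = -0.00859 + 0.00000j   from Y*(Ω₁)=-0.01114 + 0.00000j, Y(Ω₂)=0.77162 + 0.00000j
  term(m=+1) = -0.04783 - 0.06509j   from Y*(Ω₁)=0.06604 - 0.32549j, Y(Ω₂)=0.16344 - 0.18011j
  term(m=+2) = 0.00049 - 0.00155j   from Y*(Ω₁)=0.04254 + 0.01800j, Y(Ω₂)=-0.00341 - 0.03506j
  term(m=+3) = -0.00101 + 0.00035j   from Y*(Ω₁)=0.20249 - 0.29561j, Y(Ω₂)=-0.00239 - 0.00178j
  term(m=+4) = -0.00004 - 0.00003j   from Y*(Ω₁)=0.23834 + 0.24578j, Y(Ω₂)=-0.00014 + 0.00003j
Total Σ_m = -0.10538 - 0.00000j. Multiply by 1.396263: -0.14713 - 0.00000j. P_4(cos γ) = -0.147134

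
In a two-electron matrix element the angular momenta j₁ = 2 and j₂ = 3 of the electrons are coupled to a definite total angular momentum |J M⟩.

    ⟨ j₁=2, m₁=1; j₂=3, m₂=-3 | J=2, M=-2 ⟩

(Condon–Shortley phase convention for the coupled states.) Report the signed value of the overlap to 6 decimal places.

triangle: 3!*1!*3!/8! = 36/40320
(j±m)!: 3!*1!*0!*6!*0!*4! = 103680
prefactor² = (2J+1)*Δ*N² = 3240/7
  k=0: +1/(0!*3!*1!*0!*0!*3!) = 1/36
Σ = 1/36  ⇒  CG² = 3240/7*(1/36)² = 5/14
CG = +√(5/14) = +0.597614

+√(5/14) ≈ +0.597614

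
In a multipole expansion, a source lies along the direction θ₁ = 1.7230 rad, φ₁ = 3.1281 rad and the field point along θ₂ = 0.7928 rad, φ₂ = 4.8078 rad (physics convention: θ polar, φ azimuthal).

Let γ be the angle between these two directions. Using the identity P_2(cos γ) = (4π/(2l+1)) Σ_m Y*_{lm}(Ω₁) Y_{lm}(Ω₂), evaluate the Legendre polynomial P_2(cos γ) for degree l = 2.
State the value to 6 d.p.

Addition theorem: P_2(cos γ) = (4π/5) Σ_m Y*_{lm}(Ω₁) Y_{lm}(Ω₂), m = −2…2:
  m=-2: Y*=+0.377257-0.010183i  Y=-0.192439+0.037174i  product -0.072220+0.015984i
  m=-1: Y*=+0.115767-0.001562i  Y=+0.036795+0.384475i  product +0.004860+0.044452i
  m=+0: Y*=-0.293641-0.000000i  Y=+0.150693+0.000000i  product -0.044250-0.000000i
  m=+1: Y*=-0.115767-0.001562i  Y=-0.036795+0.384475i  product +0.004860-0.044452i
  m=+2: Y*=+0.377257+0.010183i  Y=-0.192439-0.037174i  product -0.072220-0.015984i
Total Σ_m = -0.178970+0.000000i. Multiply by 2.513274: -0.449800+0.000000i. P_2(cos γ) = -0.449800

-0.449800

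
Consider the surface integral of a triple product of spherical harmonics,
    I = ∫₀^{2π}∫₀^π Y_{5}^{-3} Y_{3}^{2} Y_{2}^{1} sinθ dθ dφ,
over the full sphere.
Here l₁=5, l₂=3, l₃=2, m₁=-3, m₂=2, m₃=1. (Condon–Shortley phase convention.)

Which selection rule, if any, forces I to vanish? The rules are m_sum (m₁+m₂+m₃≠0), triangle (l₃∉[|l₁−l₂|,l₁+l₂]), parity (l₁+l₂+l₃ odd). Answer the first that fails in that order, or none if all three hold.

m₁+m₂+m₃ = -3 + 2 + 1 = 0  ✓
triangle: |5−3|=2 ≤ l₃=2 ≤ 5+3=8  ✓
parity: l₁+l₂+l₃ = 10 is even  ✓

none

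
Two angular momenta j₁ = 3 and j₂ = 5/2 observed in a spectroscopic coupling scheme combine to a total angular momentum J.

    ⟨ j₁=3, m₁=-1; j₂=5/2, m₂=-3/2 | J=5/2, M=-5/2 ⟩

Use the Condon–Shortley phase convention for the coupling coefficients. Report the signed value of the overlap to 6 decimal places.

−√(2/7) = -0.534522

triangle: 3!*3!*2!/9! = 72/362880
(j±m)!: 2!*4!*1!*4!*0!*5! = 138240
prefactor² = (2J+1)*Δ*N² = 1152/7
  k=1: −1/(1!*2!*3!*0!*0!*2!) = -1/24
Σ = -1/24  ⇒  CG² = 1152/7*(-1/24)² = 2/7
CG = −√(2/7) = -0.534522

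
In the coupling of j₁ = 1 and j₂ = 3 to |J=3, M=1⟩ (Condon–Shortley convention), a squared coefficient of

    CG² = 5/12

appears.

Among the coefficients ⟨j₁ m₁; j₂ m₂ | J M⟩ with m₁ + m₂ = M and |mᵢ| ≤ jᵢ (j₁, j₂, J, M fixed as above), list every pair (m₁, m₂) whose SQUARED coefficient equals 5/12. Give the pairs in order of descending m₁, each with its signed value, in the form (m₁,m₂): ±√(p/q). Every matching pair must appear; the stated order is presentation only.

(-1,2): −√(5/12)

Admissible pairs with m₁+m₂ = M = 1: (-1,2), (0,1), (1,0)
  (m₁,m₂)=(1,0): CG² = 1/2, CG = +√(1/2)
  (m₁,m₂)=(0,1): CG² = 1/12, CG = −√(1/12)
  (m₁,m₂)=(-1,2): CG² = 5/12, CG = −√(5/12)   ← matches the target
Pairs with CG² = 5/12: (-1,2): −√(5/12)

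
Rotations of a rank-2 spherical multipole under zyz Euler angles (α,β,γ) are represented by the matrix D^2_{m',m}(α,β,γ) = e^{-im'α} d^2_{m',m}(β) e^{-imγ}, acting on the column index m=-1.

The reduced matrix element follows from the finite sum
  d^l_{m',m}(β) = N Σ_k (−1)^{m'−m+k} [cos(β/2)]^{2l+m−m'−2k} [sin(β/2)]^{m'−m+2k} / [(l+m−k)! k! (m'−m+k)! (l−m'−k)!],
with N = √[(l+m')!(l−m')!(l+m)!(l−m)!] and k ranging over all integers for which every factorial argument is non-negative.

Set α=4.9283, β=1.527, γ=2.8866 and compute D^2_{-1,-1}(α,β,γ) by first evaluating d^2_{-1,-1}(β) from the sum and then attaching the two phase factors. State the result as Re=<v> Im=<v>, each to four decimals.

Re=-0.0186 Im=-0.4758

D^2_{-1,-1}(4.9283,1.5270,2.8866) = e^{-i·-1·4.9283}·d^2_{-1,-1}(1.5270)·e^{-i·-1·2.8866}. Compute d first:
c=cos(1.527000/2)=0.722420, s=sin(1.527000/2)=0.691454; N=√[1·6·1·6]=6.000000
The bounds max(0,m−m')=0 and min(l+m,l−m')=1 give 2 terms
  k=0: (−1)^0·6.0000/(6)·0.7224^4·0.6915^0 = +0.272370
  k=1: (−1)^1·6.0000/(2)·0.7224^2·0.6915^2 = -0.748562
d^2_{-1,-1}(1.5270) = +0.272370 -0.748562 = -0.476192
D = (+0.214237-0.976782i)·(-0.476192)·(-0.967665+0.252238i) = -0.018606-0.475828i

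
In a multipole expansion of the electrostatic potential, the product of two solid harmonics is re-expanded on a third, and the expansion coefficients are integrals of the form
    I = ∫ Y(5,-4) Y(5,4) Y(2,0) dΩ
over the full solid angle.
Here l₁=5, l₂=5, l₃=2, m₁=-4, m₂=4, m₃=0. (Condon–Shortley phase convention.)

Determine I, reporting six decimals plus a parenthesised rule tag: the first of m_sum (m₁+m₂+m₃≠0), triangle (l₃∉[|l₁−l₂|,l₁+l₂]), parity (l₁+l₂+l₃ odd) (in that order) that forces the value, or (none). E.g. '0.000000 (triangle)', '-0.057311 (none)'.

Checks pass: Σm=0; 12 even; l₃=2∈[0,10].
(2·5+1)(2·5+1)(2·2+1) = 605
Δ: 8! 2! 2! / 13! → 1/38610
sum: t=3:−1/2880 t=4:+1/576 t=5:−1/2880 = 1/960
3j²(5 5 2; 0 0 0) = Δ·Π!·Σ² = 10/429  (sign +1)
sum: t=7:−1/20160 t=8:+1/40320 = -1/40320
3j²(5 5 2; -4 4 0) = Δ·Π!·Σ² = 6/715  (sign -1)
combine: 4πI² = 605·10/429·6/715 = 20/169
take √, sign -1: I = -0.09704356
No selection rule forces the value: the integral is nonzero (none).

-0.097044 (none)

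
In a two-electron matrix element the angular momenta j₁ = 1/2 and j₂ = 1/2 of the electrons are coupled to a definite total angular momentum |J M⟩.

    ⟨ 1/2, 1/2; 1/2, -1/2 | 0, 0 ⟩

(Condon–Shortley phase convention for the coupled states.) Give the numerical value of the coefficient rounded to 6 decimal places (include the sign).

√[1·1!0!0!/2! · 1!0!0!1!0!0!] = √(1/2)
  +(−1)^0/∏(0,1,0,0,0,0)! = 1  (running 1)
⟨..|..⟩ = √(1/2)·(1) = +0.707107

+0.707107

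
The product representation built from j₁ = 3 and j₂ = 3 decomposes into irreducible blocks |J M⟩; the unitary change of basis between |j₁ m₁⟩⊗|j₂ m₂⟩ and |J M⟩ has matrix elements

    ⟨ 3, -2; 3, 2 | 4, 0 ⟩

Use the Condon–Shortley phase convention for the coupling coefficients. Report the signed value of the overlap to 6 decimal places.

triangle: 2!*4!*4!/11! = 1152/39916800
(j±m)!: 1!*5!*5!*1!*4!*4! = 8294400
prefactor² = (2J+1)*Δ*N² = 165888/77
  k=1: −1/(1!*1!*4!*4!*0!*0!) = -1/576
  k=2: +1/(2!*0!*3!*3!*1!*1!) = 1/72
Σ = 7/576  ⇒  CG² = 165888/77*(7/576)² = 7/22
CG = +√(7/22) = +0.564076

+√(7/22) ≈ +0.564076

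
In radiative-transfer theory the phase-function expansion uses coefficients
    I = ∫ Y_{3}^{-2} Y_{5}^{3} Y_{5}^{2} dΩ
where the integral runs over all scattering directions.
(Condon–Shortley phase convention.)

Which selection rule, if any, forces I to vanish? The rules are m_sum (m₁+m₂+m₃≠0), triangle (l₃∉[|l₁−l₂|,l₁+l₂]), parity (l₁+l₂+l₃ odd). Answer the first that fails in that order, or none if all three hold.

m_sum

azimuthal sum: -2 + 3 + 2 = 3  ✗
2 ≤ 5 ≤ 8 (triangle on l)
L = 3 + 5 + 5 = 13 (odd)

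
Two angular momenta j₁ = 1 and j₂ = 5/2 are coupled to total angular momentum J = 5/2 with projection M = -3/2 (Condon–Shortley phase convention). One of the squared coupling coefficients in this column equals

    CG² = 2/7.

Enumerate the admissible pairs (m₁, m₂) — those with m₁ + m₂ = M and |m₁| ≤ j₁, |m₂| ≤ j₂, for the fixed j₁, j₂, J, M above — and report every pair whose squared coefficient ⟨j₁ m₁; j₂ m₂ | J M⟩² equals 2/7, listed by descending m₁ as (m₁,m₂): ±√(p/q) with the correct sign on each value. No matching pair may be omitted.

(1,-5/2): +√(2/7)

Admissible pairs with m₁+m₂ = M = -3/2: (-1,-1/2), (0,-3/2), (1,-5/2)
  (m₁,m₂)=(1,-5/2): CG² = 2/7, CG = +√(2/7)   ← matches the target
  (m₁,m₂)=(0,-3/2): CG² = 9/35, CG = +√(9/35)
  (m₁,m₂)=(-1,-1/2): CG² = 16/35, CG = −√(16/35)
Pairs with CG² = 2/7: (1,-5/2): +√(2/7)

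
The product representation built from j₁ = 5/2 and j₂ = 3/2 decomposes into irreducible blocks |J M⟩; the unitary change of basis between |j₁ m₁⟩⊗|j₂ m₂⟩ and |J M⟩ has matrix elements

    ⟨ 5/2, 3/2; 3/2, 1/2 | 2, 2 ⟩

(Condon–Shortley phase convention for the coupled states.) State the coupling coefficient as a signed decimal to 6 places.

triangle: 2!×3!×1!/7! = 12/5040
(j±m)!: 4!×1!×2!×1!×4!×0! = 1152
prefactor² = (2J+1)×Δ×N² = 96/7
  k=1: −1/(1!×1!×0!×1!×3!×0!) = -1/6
Σ = -1/6  ⇒  CG² = 96/7×(-1/6)² = 8/21
CG = −√(8/21) = -0.617213

-0.617213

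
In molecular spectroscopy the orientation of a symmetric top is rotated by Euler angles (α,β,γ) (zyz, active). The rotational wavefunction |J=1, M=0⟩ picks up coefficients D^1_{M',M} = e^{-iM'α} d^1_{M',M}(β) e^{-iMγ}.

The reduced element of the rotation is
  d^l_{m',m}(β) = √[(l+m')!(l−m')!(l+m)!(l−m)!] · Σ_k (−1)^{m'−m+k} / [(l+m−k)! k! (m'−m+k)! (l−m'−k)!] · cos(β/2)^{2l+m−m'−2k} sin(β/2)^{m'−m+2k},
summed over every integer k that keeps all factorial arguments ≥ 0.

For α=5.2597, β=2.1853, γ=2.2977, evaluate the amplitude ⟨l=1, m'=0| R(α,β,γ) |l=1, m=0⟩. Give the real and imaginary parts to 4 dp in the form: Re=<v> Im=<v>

First d^1_{0,0}(β=2.1853), then the phase factors e^{-i(0)α} and e^{-i(0)γ}:
Half-angle: c=0.460134, s=0.887849. N=√(1·1·1·1)=1.000000
k∈{0,1} keeps every argument non-negative
  k=0: (−1)^0·1.0000/(1)·0.4601^2·0.8878^0 = +0.211723
  k=1: (−1)^1·1.0000/(1)·0.4601^0·0.8878^2 = -0.788277
d^1_{0,0}(2.1853) = +0.211723 -0.788277 = -0.576553
Attach z-rotation phases: D = e^{-i(0)(5.2597)}·(-0.576553)·e^{-i(0)(2.2977)} = -0.576553+0.000000i

Re=-0.5766 Im=0.0000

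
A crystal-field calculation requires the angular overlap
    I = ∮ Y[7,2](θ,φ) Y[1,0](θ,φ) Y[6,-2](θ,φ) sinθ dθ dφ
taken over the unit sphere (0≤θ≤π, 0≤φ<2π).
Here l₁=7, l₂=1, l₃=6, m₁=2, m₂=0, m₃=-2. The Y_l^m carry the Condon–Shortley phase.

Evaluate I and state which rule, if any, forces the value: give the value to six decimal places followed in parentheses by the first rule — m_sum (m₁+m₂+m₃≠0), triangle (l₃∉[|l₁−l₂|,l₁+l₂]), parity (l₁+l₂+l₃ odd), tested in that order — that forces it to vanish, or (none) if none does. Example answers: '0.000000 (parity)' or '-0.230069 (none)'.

Checks pass: Σm=0; 14 even; l₃=6∈[6,8].
(2·7+1)(2·1+1)(2·6+1) = 585
Δ: 2! 12! 0! / 15! → 1/1365
sum: t=1:−1/518400 = -1/518400
3j²(7 1 6; 0 0 0) = Δ·Π!·Σ² = 7/195  (sign -1)
sum: t=1:−1/967680 = -1/967680
3j²(7 1 6; 2 0 -2) = Δ·Π!·Σ² = 3/91  (sign -1)
combine: 4πI² = 585·7/195·3/91 = 9/13
take √, sign +1: I = 0.23471705
No selection rule forces the value: the integral is nonzero (none).

0.234717 (none)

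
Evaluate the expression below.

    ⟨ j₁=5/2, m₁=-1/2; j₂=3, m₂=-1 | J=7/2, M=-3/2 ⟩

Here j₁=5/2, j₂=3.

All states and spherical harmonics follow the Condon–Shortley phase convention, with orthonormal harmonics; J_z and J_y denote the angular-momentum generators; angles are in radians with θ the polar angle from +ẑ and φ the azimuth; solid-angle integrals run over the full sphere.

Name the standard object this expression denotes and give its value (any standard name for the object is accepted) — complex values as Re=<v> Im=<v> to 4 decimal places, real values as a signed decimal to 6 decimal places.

This is a Clebsch–Gordan (vector-coupling) coefficient.
j₁+j₂−J=2  J+j₁−j₂=3  J−j₁+j₂=4  j₁+j₂+J+1=10
(j₁±m₁, j₂±m₂, J±M) = (2,3,2,4,2,5)
P² = 3072/35
sum k=0..2:
  [0] +1/48 = 1/48
  [1] −1/12 = -1/12
  [2] +1/96 = 1/96
S = -5/96
C² = P²·S² = 5/21 ; C = -0.487950

Clebsch–Gordan coefficient, −√(5/21) ≈ -0.487950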